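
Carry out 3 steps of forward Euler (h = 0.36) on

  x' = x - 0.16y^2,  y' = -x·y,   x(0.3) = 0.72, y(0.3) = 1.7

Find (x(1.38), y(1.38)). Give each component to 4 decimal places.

Euler on (x,y): x_{n+1} = x_n + h·x', y_{n+1} = y_n + h·y'.
0.300000: (0.720000, 1.700000); f=(0.257600, -1.224000) → (0.812736, 1.259360)
0.660000: (0.812736, 1.259360); f=(0.558978, -1.023527) → (1.013968, 0.890890)
1.020000: (1.013968, 0.890890); f=(0.886978, -0.903334) → (1.333280, 0.565690)
(x(1.38), y(1.38)) ≈ (1.3333, 0.5657)

1.3333, 0.5657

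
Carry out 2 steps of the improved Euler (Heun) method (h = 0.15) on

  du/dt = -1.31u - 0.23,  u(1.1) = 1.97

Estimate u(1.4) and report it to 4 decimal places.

Heun: k1 = f(t_n, u_n); k2 = f(t_n + h, u_n + h·k1); u_{n+1} = u_n + (h/2)·(k1 + k2).
t=1.100000, u=1.970000:
  k1 = f(1.100000, 1.970000) = -2.810700
  k2 = f(1.250000, 1.548395) = -2.258397
  u ← 1.970000 + (0.15/2)·(-2.810700 + (-2.258397)) = 1.589818
t=1.250000, u=1.589818:
  k1 = f(1.250000, 1.589818) = -2.312661
  k2 = f(1.400000, 1.242919) = -1.858223
  u ← 1.589818 + (0.15/2)·(-2.312661 + (-1.858223)) = 1.277001
u(1.4) ≈ 1.2770

1.2770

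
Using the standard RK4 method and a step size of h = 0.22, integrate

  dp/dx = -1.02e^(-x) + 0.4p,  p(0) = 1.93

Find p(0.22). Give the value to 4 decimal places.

RK4: k1 = f(x_n, p_n); k2 = f(x_n + h/2, p_n + (h/2)·k1); k3 = f(x_n + h/2, p_n + (h/2)·k2); k4 = f(x_n + h, p_n + h·k3); p_{n+1} = p_n + (h/6)·(k1 + 2k2 + 2k3 + k4).
x=0.000000, p=1.930000:
  k1 = f(0.000000, 1.930000) = -0.248000
  k2 = f(0.110000, 1.902720) = -0.152663
  k3 = f(0.110000, 1.913207) = -0.148468
  k4 = f(0.220000, 1.897337) = -0.059634
  p ← 1.930000 + (0.22/6)·(k1 + 2k2 + 2k3 + k4) = 1.896637
p(0.22) ≈ 1.8966

1.8966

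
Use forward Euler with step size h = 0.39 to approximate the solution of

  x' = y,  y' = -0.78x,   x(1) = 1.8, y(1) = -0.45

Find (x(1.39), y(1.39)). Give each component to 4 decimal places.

Euler on (x,y): x_{n+1} = x_n + h·x', y_{n+1} = y_n + h·y'.
1.000000: (1.800000, -0.450000); f=(-0.450000, -1.404000) → (1.624500, -0.997560)
(x(1.39), y(1.39)) ≈ (1.6245, -0.9976)

1.6245, -0.9976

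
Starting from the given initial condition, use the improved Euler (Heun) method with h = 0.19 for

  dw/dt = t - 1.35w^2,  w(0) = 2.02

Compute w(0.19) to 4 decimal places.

1.3932

Heun: k1 = f(t_n, w_n); k2 = f(t_n + h, w_n + h·k1); w_{n+1} = w_n + (h/2)·(k1 + k2).
t=0.000000, w=2.020000:
  k1 = f(0.000000, 2.020000) = -5.508540
  k2 = f(0.190000, 0.973377) = -1.089076
  w ← 2.020000 + (0.19/2)·(-5.508540 + (-1.089076)) = 1.393226
w(0.19) ≈ 1.3932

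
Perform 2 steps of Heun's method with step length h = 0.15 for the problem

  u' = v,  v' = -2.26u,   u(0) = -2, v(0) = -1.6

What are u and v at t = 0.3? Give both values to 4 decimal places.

-2.2657, -0.1168

Heun on (u,v): k1 = f(t_n, state_n); k2 = f(t_n + h, state_n + h·k1); state_{n+1} = state_n + (h/2)·(k1 + k2).
0.000000: (-2.000000, -1.600000)
  k1 = (-1.600000, 4.520000)
  predictor → (-2.240000, -0.922000)
  k2 = (-0.922000, 5.062400)
  → (-2.189150, -0.881320)
0.150000: (-2.189150, -0.881320)
  k1 = (-0.881320, 4.947479)
  predictor → (-2.321348, -0.139198)
  k2 = (-0.139198, 5.246246)
  → (-2.265689, -0.116791)
(u(0.3), v(0.3)) ≈ (-2.2657, -0.1168)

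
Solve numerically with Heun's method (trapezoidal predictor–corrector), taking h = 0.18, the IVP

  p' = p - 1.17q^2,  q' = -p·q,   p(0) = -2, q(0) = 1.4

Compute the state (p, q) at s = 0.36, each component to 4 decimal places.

Heun on (p,q): k1 = f(s_n, state_n); k2 = f(s_n + h, state_n + h·k1); state_{n+1} = state_n + (h/2)·(k1 + k2).
0.000000: (-2.000000, 1.400000)
  k1 = (-4.293200, 2.800000)
  predictor → (-2.772776, 1.904000)
  k2 = (-7.014279, 5.279366)
  → (-3.017673, 2.127143)
0.180000: (-3.017673, 2.127143)
  k1 = (-8.311615, 6.419022)
  predictor → (-4.513764, 3.282567)
  k2 = (-17.120800, 14.816731)
  → (-5.306591, 4.038361)
(p(0.36), q(0.36)) ≈ (-5.3066, 4.0384)

-5.3066, 4.0384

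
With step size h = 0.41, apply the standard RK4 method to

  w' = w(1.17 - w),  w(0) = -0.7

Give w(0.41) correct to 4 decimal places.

RK4: k1 = f(t_n, w_n); k2 = f(t_n + h/2, w_n + (h/2)·k1); k3 = f(t_n + h/2, w_n + (h/2)·k2); k4 = f(t_n + h, w_n + h·k3); w_{n+1} = w_n + (h/6)·(k1 + 2k2 + 2k3 + k4).
t=0.000000, w=-0.700000:
  k1 = f(0.000000, -0.700000) = -1.309000
  k2 = f(0.205000, -0.968345) = -2.070656
  k3 = f(0.205000, -1.124484) = -2.580112
  k4 = f(0.410000, -1.757846) = -5.146702
  w ← -0.700000 + (0.41/6)·(k1 + 2k2 + 2k3 + k4) = -1.776745
w(0.41) ≈ -1.7767

-1.7767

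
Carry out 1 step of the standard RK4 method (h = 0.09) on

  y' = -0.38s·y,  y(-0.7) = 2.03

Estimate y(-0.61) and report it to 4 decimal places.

2.0760

RK4: k1 = f(s_n, y_n); k2 = f(s_n + h/2, y_n + (h/2)·k1); k3 = f(s_n + h/2, y_n + (h/2)·k2); k4 = f(s_n + h, y_n + h·k3); y_{n+1} = y_n + (h/6)·(k1 + 2k2 + 2k3 + k4).
s=-0.700000, y=2.030000:
  k1 = f(-0.700000, 2.030000) = 0.539980
  k2 = f(-0.655000, 2.054299) = 0.511315
  k3 = f(-0.655000, 2.053009) = 0.510994
  k4 = f(-0.610000, 2.075989) = 0.481214
  y ← 2.030000 + (0.09/6)·(k1 + 2k2 + 2k3 + k4) = 2.075987
y(-0.61) ≈ 2.0760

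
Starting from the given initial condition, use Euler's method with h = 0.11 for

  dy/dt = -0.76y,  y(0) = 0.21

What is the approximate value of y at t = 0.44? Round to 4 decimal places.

Euler: y_{n+1} = y_n + h·f(t_n, y_n).
t=0.000000, y=0.210000: f=-0.159600 → y ← 0.210000 + 0.11·(-0.159600) = 0.192444
t=0.110000, y=0.192444: f=-0.146257 → y ← 0.192444 + 0.11·(-0.146257) = 0.176356
t=0.220000, y=0.176356: f=-0.134030 → y ← 0.176356 + 0.11·(-0.134030) = 0.161612
t=0.330000, y=0.161612: f=-0.122825 → y ← 0.161612 + 0.11·(-0.122825) = 0.148102
y(0.44) ≈ 0.1481

0.1481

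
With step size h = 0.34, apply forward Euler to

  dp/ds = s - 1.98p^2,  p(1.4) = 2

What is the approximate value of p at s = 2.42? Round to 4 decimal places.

Euler: p_{n+1} = p_n + h·f(s_n, p_n).
s=1.400000, p=2.000000: f=-6.520000 → p ← 2.000000 + 0.34·(-6.520000) = -0.216800
s=1.740000, p=-0.216800: f=1.646936 → p ← -0.216800 + 0.34·1.646936 = 0.343158
s=2.080000, p=0.343158: f=1.846840 → p ← 0.343158 + 0.34·1.846840 = 0.971084
p(2.42) ≈ 0.9711

0.9711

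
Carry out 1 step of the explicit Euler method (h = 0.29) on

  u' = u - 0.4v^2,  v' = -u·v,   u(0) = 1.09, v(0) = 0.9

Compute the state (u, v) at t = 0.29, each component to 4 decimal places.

1.3121, 0.6155

Euler on (u,v): u_{n+1} = u_n + h·u', v_{n+1} = v_n + h·v'.
0.000000: (1.090000, 0.900000); f=(0.766000, -0.981000) → (1.312140, 0.615510)
(u(0.29), v(0.29)) ≈ (1.3121, 0.6155)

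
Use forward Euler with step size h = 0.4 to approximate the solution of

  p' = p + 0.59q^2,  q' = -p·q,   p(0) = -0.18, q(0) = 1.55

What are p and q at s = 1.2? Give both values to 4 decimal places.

Euler on (p,q): p_{n+1} = p_n + h·p', q_{n+1} = q_n + h·q'.
0.000000: (-0.180000, 1.550000); f=(1.237475, 0.279000) → (0.314990, 1.661600)
0.400000: (0.314990, 1.661600); f=(1.943930, -0.523387) → (1.092562, 1.452245)
0.800000: (1.092562, 1.452245); f=(2.336881, -1.586668) → (2.027314, 0.817578)
(p(1.2), q(1.2)) ≈ (2.0273, 0.8176)

2.0273, 0.8176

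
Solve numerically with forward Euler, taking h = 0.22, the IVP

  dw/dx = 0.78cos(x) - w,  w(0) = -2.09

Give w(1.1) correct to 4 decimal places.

Euler: w_{n+1} = w_n + h·f(x_n, w_n).
x=0.000000, w=-2.090000: f=2.870000 → w ← -2.090000 + 0.22·2.870000 = -1.458600
x=0.220000, w=-1.458600: f=2.219800 → w ← -1.458600 + 0.22·2.219800 = -0.970244
x=0.440000, w=-0.970244: f=1.675950 → w ← -0.970244 + 0.22·1.675950 = -0.601535
x=0.660000, w=-0.601535: f=1.217729 → w ← -0.601535 + 0.22·1.217729 = -0.333635
x=0.880000, w=-0.333635: f=0.830612 → w ← -0.333635 + 0.22·0.830612 = -0.150900
w(1.1) ≈ -0.1509

-0.1509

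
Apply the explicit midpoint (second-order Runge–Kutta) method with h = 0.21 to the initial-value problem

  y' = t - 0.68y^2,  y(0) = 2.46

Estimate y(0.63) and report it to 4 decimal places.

1.3830

Midpoint: k1 = f(t_n, y_n); k2 = f(t_n + h/2, y_n + (h/2)·k1); y_{n+1} = y_n + h·k2.
t=0.000000, y=2.460000:
  k1 = f(0.000000, 2.460000) = -4.115088
  k2 = f(0.105000, 2.027916) = -2.691461
  y ← 2.460000 + 0.21·(-2.691461) = 1.894793
t=0.210000, y=1.894793:
  k1 = f(0.210000, 1.894793) = -2.231364
  k2 = f(0.315000, 1.660500) = -1.559937
  y ← 1.894793 + 0.21·(-1.559937) = 1.567206
t=0.420000, y=1.567206:
  k1 = f(0.420000, 1.567206) = -1.250173
  k2 = f(0.525000, 1.435938) = -0.877105
  y ← 1.567206 + 0.21·(-0.877105) = 1.383014
y(0.63) ≈ 1.3830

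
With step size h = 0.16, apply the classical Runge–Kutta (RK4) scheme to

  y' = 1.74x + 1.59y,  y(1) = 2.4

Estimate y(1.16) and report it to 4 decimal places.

RK4: k1 = f(x_n, y_n); k2 = f(x_n + h/2, y_n + (h/2)·k1); k3 = f(x_n + h/2, y_n + (h/2)·k2); k4 = f(x_n + h, y_n + h·k3); y_{n+1} = y_n + (h/6)·(k1 + 2k2 + 2k3 + k4).
x=1.000000, y=2.400000:
  k1 = f(1.000000, 2.400000) = 5.556000
  k2 = f(1.080000, 2.844480) = 6.401923
  k3 = f(1.080000, 2.912154) = 6.509525
  k4 = f(1.160000, 3.441524) = 7.490423
  y ← 2.400000 + (0.16/6)·(k1 + 2k2 + 2k3 + k4) = 3.436515
y(1.16) ≈ 3.4365

3.4365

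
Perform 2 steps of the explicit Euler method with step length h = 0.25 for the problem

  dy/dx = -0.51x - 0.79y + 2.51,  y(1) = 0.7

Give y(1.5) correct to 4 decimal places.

Euler: y_{n+1} = y_n + h·f(x_n, y_n).
x=1.000000, y=0.700000: f=1.447000 → y ← 0.700000 + 0.25·1.447000 = 1.061750
x=1.250000, y=1.061750: f=1.033717 → y ← 1.061750 + 0.25·1.033717 = 1.320179
y(1.5) ≈ 1.3202

1.3202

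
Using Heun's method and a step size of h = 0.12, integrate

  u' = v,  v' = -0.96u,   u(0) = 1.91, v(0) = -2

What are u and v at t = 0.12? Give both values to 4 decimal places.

1.6568, -2.2062

Heun on (u,v): k1 = f(t_n, state_n); k2 = f(t_n + h, state_n + h·k1); state_{n+1} = state_n + (h/2)·(k1 + k2).
0.000000: (1.910000, -2.000000)
  k1 = (-2.000000, -1.833600)
  predictor → (1.670000, -2.220032)
  k2 = (-2.220032, -1.603200)
  → (1.656798, -2.206208)
(u(0.12), v(0.12)) ≈ (1.6568, -2.2062)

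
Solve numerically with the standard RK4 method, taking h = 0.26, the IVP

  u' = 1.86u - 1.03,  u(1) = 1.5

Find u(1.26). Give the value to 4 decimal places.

RK4: k1 = f(x_n, u_n); k2 = f(x_n + h/2, u_n + (h/2)·k1); k3 = f(x_n + h/2, u_n + (h/2)·k2); k4 = f(x_n + h, u_n + h·k3); u_{n+1} = u_n + (h/6)·(k1 + 2k2 + 2k3 + k4).
x=1.000000, u=1.500000:
  k1 = f(1.000000, 1.500000) = 1.760000
  k2 = f(1.130000, 1.728800) = 2.185568
  k3 = f(1.130000, 1.784124) = 2.288470
  k4 = f(1.260000, 2.095002) = 2.866704
  u ← 1.500000 + (0.26/6)·(k1 + 2k2 + 2k3 + k4) = 2.088241
u(1.26) ≈ 2.0882

2.0882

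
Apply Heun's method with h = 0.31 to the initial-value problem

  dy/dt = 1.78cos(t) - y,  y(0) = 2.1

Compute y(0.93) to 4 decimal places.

Heun: k1 = f(t_n, y_n); k2 = f(t_n + h, y_n + h·k1); y_{n+1} = y_n + (h/2)·(k1 + k2).
t=0.000000, y=2.100000:
  k1 = f(0.000000, 2.100000) = -0.320000
  k2 = f(0.310000, 2.000800) = -0.305646
  y ← 2.100000 + (0.31/2)·(-0.320000 + (-0.305646)) = 2.003025
t=0.310000, y=2.003025:
  k1 = f(0.310000, 2.003025) = -0.307871
  k2 = f(0.620000, 1.907585) = -0.458881
  y ← 2.003025 + (0.31/2)·(-0.307871 + (-0.458881)) = 1.884178
t=0.620000, y=1.884178:
  k1 = f(0.620000, 1.884178) = -0.435475
  k2 = f(0.930000, 1.749181) = -0.685037
  y ← 1.884178 + (0.31/2)·(-0.435475 + (-0.685037)) = 1.710499
y(0.93) ≈ 1.7105

1.7105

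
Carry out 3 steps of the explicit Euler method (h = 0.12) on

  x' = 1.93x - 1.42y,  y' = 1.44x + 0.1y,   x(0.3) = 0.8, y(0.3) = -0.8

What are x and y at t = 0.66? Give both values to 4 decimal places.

1.9249, -0.2330

Euler on (x,y): x_{n+1} = x_n + h·x', y_{n+1} = y_n + h·y'.
0.300000: (0.800000, -0.800000); f=(2.680000, 1.072000) → (1.121600, -0.671360)
0.420000: (1.121600, -0.671360); f=(3.118019, 1.547968) → (1.495762, -0.485604)
0.540000: (1.495762, -0.485604); f=(3.576379, 2.105337) → (1.924928, -0.232963)
(x(0.66), y(0.66)) ≈ (1.9249, -0.2330)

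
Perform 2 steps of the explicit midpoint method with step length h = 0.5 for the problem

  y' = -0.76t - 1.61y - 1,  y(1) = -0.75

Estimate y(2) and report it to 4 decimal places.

-1.2586

Midpoint: k1 = f(t_n, y_n); k2 = f(t_n + h/2, y_n + (h/2)·k1); y_{n+1} = y_n + h·k2.
t=1.000000, y=-0.750000:
  k1 = f(1.000000, -0.750000) = -0.552500
  k2 = f(1.250000, -0.888125) = -0.520119
  y ← -0.750000 + 0.5·(-0.520119) = -1.010059
t=1.500000, y=-1.010059:
  k1 = f(1.500000, -1.010059) = -0.513804
  k2 = f(1.750000, -1.138510) = -0.496998
  y ← -1.010059 + 0.5·(-0.496998) = -1.258558
y(2) ≈ -1.2586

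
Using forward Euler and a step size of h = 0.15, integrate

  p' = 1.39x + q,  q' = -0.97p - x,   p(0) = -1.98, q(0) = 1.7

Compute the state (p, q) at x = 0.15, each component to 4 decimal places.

Euler on (p,q): p_{n+1} = p_n + h·p', q_{n+1} = q_n + h·q'.
0.000000: (-1.980000, 1.700000); f=(1.700000, 1.920600) → (-1.725000, 1.988090)
(p(0.15), q(0.15)) ≈ (-1.7250, 1.9881)

-1.7250, 1.9881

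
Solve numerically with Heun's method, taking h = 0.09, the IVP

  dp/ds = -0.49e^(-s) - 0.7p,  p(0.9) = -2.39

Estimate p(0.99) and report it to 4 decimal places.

Heun: k1 = f(s_n, p_n); k2 = f(s_n + h, p_n + h·k1); p_{n+1} = p_n + (h/2)·(k1 + k2).
s=0.900000, p=-2.390000:
  k1 = f(0.900000, -2.390000) = 1.473781
  k2 = f(0.990000, -2.257360) = 1.398079
  p ← -2.390000 + (0.09/2)·(1.473781 + 1.398079) = -2.260766
p(0.99) ≈ -2.2608

-2.2608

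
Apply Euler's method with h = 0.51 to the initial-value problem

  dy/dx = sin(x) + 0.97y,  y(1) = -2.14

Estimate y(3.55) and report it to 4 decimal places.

-10.6078

Euler: y_{n+1} = y_n + h·f(x_n, y_n).
x=1.000000, y=-2.140000: f=-1.234329 → y ← -2.140000 + 0.51·(-1.234329) = -2.769508
x=1.510000, y=-2.769508: f=-1.688270 → y ← -2.769508 + 0.51·(-1.688270) = -3.630526
x=2.020000, y=-3.630526: f=-2.620817 → y ← -3.630526 + 0.51·(-2.620817) = -4.967142
x=2.530000, y=-4.967142: f=-4.243956 → y ← -4.967142 + 0.51·(-4.243956) = -7.131559
x=3.040000, y=-7.131559: f=-6.816195 → y ← -7.131559 + 0.51·(-6.816195) = -10.607819
y(3.55) ≈ -10.6078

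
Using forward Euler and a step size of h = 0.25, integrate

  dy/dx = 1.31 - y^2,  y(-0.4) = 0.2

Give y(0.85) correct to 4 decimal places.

1.1038

Euler: y_{n+1} = y_n + h·f(x_n, y_n).
x=-0.400000, y=0.200000: f=1.270000 → y ← 0.200000 + 0.25·1.270000 = 0.517500
x=-0.150000, y=0.517500: f=1.042194 → y ← 0.517500 + 0.25·1.042194 = 0.778048
x=0.100000, y=0.778048: f=0.704641 → y ← 0.778048 + 0.25·0.704641 = 0.954209
x=0.350000, y=0.954209: f=0.399486 → y ← 0.954209 + 0.25·0.399486 = 1.054080
x=0.600000, y=1.054080: f=0.198915 → y ← 1.054080 + 0.25·0.198915 = 1.103809
y(0.85) ≈ 1.1038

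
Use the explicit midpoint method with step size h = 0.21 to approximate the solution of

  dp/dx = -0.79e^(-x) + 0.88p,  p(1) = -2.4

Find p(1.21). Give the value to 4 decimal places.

Midpoint: k1 = f(x_n, p_n); k2 = f(x_n + h/2, p_n + (h/2)·k1); p_{n+1} = p_n + h·k2.
x=1.000000, p=-2.400000:
  k1 = f(1.000000, -2.400000) = -2.402625
  k2 = f(1.105000, -2.652276) = -2.595659
  p ← -2.400000 + 0.21·(-2.595659) = -2.945088
p(1.21) ≈ -2.9451

-2.9451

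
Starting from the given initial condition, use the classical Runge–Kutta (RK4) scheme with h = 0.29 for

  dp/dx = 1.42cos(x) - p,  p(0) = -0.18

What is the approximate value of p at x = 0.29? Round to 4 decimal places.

RK4: k1 = f(x_n, p_n); k2 = f(x_n + h/2, p_n + (h/2)·k1); k3 = f(x_n + h/2, p_n + (h/2)·k2); k4 = f(x_n + h, p_n + h·k3); p_{n+1} = p_n + (h/6)·(k1 + 2k2 + 2k3 + k4).
x=0.000000, p=-0.180000:
  k1 = f(0.000000, -0.180000) = 1.600000
  k2 = f(0.145000, 0.052000) = 1.353098
  k3 = f(0.145000, 0.016199) = 1.388899
  k4 = f(0.290000, 0.222781) = 1.137926
  p ← -0.180000 + (0.29/6)·(k1 + 2k2 + 2k3 + k4) = 0.217393
p(0.29) ≈ 0.2174

0.2174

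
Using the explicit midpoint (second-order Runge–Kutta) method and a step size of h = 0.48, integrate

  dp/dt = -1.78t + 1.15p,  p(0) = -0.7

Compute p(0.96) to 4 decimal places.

-3.1112

Midpoint: k1 = f(t_n, p_n); k2 = f(t_n + h/2, p_n + (h/2)·k1); p_{n+1} = p_n + h·k2.
t=0.000000, p=-0.700000:
  k1 = f(0.000000, -0.700000) = -0.805000
  k2 = f(0.240000, -0.893200) = -1.454380
  p ← -0.700000 + 0.48·(-1.454380) = -1.398102
t=0.480000, p=-1.398102:
  k1 = f(0.480000, -1.398102) = -2.462218
  k2 = f(0.720000, -1.989035) = -3.568990
  p ← -1.398102 + 0.48·(-3.568990) = -3.111218
p(0.96) ≈ -3.1112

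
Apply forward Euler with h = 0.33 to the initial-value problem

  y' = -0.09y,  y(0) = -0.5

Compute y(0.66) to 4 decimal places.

Euler: y_{n+1} = y_n + h·f(s_n, y_n).
s=0.000000, y=-0.500000: f=0.045000 → y ← -0.500000 + 0.33·0.045000 = -0.485150
s=0.330000, y=-0.485150: f=0.043664 → y ← -0.485150 + 0.33·0.043664 = -0.470741
y(0.66) ≈ -0.4707

-0.4707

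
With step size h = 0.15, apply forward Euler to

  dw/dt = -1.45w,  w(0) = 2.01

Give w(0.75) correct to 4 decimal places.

0.5897

Euler: w_{n+1} = w_n + h·f(t_n, w_n).
t=0.000000, w=2.010000: f=-2.914500 → w ← 2.010000 + 0.15·(-2.914500) = 1.572825
t=0.150000, w=1.572825: f=-2.280596 → w ← 1.572825 + 0.15·(-2.280596) = 1.230736
t=0.300000, w=1.230736: f=-1.784567 → w ← 1.230736 + 0.15·(-1.784567) = 0.963051
t=0.450000, w=0.963051: f=-1.396423 → w ← 0.963051 + 0.15·(-1.396423) = 0.753587
t=0.600000, w=0.753587: f=-1.092701 → w ← 0.753587 + 0.15·(-1.092701) = 0.589682
w(0.75) ≈ 0.5897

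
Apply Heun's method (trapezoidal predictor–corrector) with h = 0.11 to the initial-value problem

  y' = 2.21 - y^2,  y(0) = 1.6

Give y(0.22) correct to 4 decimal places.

Heun: k1 = f(t_n, y_n); k2 = f(t_n + h, y_n + h·k1); y_{n+1} = y_n + (h/2)·(k1 + k2).
t=0.000000, y=1.600000:
  k1 = f(0.000000, 1.600000) = -0.350000
  k2 = f(0.110000, 1.561500) = -0.228282
  y ← 1.600000 + (0.11/2)·(-0.350000 + (-0.228282)) = 1.568194
t=0.110000, y=1.568194:
  k1 = f(0.110000, 1.568194) = -0.249234
  k2 = f(0.220000, 1.540779) = -0.163999
  y ← 1.568194 + (0.11/2)·(-0.249234 + (-0.163999)) = 1.545467
y(0.22) ≈ 1.5455

1.5455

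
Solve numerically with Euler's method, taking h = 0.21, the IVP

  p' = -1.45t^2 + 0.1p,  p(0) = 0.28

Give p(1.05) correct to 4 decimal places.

Euler: p_{n+1} = p_n + h·f(t_n, p_n).
t=0.000000, p=0.280000: f=0.028000 → p ← 0.280000 + 0.21·0.028000 = 0.285880
t=0.210000, p=0.285880: f=-0.035357 → p ← 0.285880 + 0.21·(-0.035357) = 0.278455
t=0.420000, p=0.278455: f=-0.227934 → p ← 0.278455 + 0.21·(-0.227934) = 0.230589
t=0.630000, p=0.230589: f=-0.552446 → p ← 0.230589 + 0.21·(-0.552446) = 0.114575
t=0.840000, p=0.114575: f=-1.011662 → p ← 0.114575 + 0.21·(-1.011662) = -0.097874
p(1.05) ≈ -0.0979

-0.0979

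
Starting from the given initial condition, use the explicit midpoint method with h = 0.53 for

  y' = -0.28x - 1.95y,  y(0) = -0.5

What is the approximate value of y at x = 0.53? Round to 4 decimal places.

-0.2896

Midpoint: k1 = f(x_n, y_n); k2 = f(x_n + h/2, y_n + (h/2)·k1); y_{n+1} = y_n + h·k2.
x=0.000000, y=-0.500000:
  k1 = f(0.000000, -0.500000) = 0.975000
  k2 = f(0.265000, -0.241625) = 0.396969
  y ← -0.500000 + 0.53·0.396969 = -0.289607
y(0.53) ≈ -0.2896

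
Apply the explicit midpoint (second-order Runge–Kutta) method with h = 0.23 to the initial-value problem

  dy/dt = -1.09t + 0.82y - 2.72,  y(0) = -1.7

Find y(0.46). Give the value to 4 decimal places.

-4.1113

Midpoint: k1 = f(t_n, y_n); k2 = f(t_n + h/2, y_n + (h/2)·k1); y_{n+1} = y_n + h·k2.
t=0.000000, y=-1.700000:
  k1 = f(0.000000, -1.700000) = -4.114000
  k2 = f(0.115000, -2.173110) = -4.627300
  y ← -1.700000 + 0.23·(-4.627300) = -2.764279
t=0.230000, y=-2.764279:
  k1 = f(0.230000, -2.764279) = -5.237409
  k2 = f(0.345000, -3.366581) = -5.856646
  y ← -2.764279 + 0.23·(-5.856646) = -4.111308
y(0.46) ≈ -4.1113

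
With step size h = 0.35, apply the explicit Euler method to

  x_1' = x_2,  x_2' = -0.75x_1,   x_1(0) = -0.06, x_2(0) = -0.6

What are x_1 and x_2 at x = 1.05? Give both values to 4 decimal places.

-0.6542, -0.3888

Euler on (x_1,x_2): x_1_{n+1} = x_1_n + h·x_1', x_2_{n+1} = x_2_n + h·x_2'.
0.000000: (-0.060000, -0.600000); f=(-0.600000, 0.045000) → (-0.270000, -0.584250)
0.350000: (-0.270000, -0.584250); f=(-0.584250, 0.202500) → (-0.474487, -0.513375)
0.700000: (-0.474487, -0.513375); f=(-0.513375, 0.355866) → (-0.654169, -0.388822)
(x_1(1.05), x_2(1.05)) ≈ (-0.6542, -0.3888)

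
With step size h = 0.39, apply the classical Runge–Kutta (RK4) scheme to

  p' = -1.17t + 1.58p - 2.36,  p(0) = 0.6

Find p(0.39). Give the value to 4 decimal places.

-0.2706

RK4: k1 = f(t_n, p_n); k2 = f(t_n + h/2, p_n + (h/2)·k1); k3 = f(t_n + h/2, p_n + (h/2)·k2); k4 = f(t_n + h, p_n + h·k3); p_{n+1} = p_n + (h/6)·(k1 + 2k2 + 2k3 + k4).
t=0.000000, p=0.600000:
  k1 = f(0.000000, 0.600000) = -1.412000
  k2 = f(0.195000, 0.324660) = -2.075187
  k3 = f(0.195000, 0.195338) = -2.279515
  k4 = f(0.390000, -0.289011) = -3.272937
  p ← 0.600000 + (0.39/6)·(k1 + 2k2 + 2k3 + k4) = -0.270632
p(0.39) ≈ -0.2706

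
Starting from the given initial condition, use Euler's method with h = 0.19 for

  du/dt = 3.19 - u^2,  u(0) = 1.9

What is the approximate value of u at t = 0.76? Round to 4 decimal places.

Euler: u_{n+1} = u_n + h·f(t_n, u_n).
t=0.000000, u=1.900000: f=-0.420000 → u ← 1.900000 + 0.19·(-0.420000) = 1.820200
t=0.190000, u=1.820200: f=-0.123128 → u ← 1.820200 + 0.19·(-0.123128) = 1.796806
t=0.380000, u=1.796806: f=-0.038511 → u ← 1.796806 + 0.19·(-0.038511) = 1.789489
t=0.570000, u=1.789489: f=-0.012270 → u ← 1.789489 + 0.19·(-0.012270) = 1.787157
u(0.76) ≈ 1.7872

1.7872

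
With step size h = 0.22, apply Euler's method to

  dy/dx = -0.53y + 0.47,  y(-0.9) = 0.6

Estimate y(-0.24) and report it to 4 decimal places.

Euler: y_{n+1} = y_n + h·f(x_n, y_n).
x=-0.900000, y=0.600000: f=0.152000 → y ← 0.600000 + 0.22·0.152000 = 0.633440
x=-0.680000, y=0.633440: f=0.134277 → y ← 0.633440 + 0.22·0.134277 = 0.662981
x=-0.460000, y=0.662981: f=0.118620 → y ← 0.662981 + 0.22·0.118620 = 0.689077
y(-0.24) ≈ 0.6891

0.6891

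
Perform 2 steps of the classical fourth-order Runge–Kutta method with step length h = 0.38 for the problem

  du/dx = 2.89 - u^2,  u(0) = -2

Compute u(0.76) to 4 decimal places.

-26.2393

RK4: k1 = f(x_n, u_n); k2 = f(x_n + h/2, u_n + (h/2)·k1); k3 = f(x_n + h/2, u_n + (h/2)·k2); k4 = f(x_n + h, u_n + h·k3); u_{n+1} = u_n + (h/6)·(k1 + 2k2 + 2k3 + k4).
x=0.000000, u=-2.000000:
  k1 = f(0.000000, -2.000000) = -1.110000
  k2 = f(0.190000, -2.210900) = -1.998079
  k3 = f(0.190000, -2.379635) = -2.772663
  k4 = f(0.380000, -3.053612) = -6.434545
  u ← -2.000000 + (0.38/6)·(k1 + 2k2 + 2k3 + k4) = -3.082115
x=0.380000, u=-3.082115:
  k1 = f(0.380000, -3.082115) = -6.609433
  k2 = f(0.570000, -4.337907) = -15.927441
  k3 = f(0.570000, -6.108329) = -34.421682
  k4 = f(0.760000, -16.162354) = -258.331694
  u ← -3.082115 + (0.38/6)·(k1 + 2k2 + 2k3 + k4) = -26.239275
u(0.76) ≈ -26.2393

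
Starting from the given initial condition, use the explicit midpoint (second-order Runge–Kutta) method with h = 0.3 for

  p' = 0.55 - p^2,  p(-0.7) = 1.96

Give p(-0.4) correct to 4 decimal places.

1.4800

Midpoint: k1 = f(x_n, p_n); k2 = f(x_n + h/2, p_n + (h/2)·k1); p_{n+1} = p_n + h·k2.
x=-0.700000, p=1.960000:
  k1 = f(-0.700000, 1.960000) = -3.291600
  k2 = f(-0.550000, 1.466260) = -1.599918
  p ← 1.960000 + 0.3·(-1.599918) = 1.480024
p(-0.4) ≈ 1.4800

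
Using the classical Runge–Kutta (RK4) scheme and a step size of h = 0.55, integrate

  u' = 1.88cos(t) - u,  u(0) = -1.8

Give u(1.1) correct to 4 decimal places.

0.3499

RK4: k1 = f(t_n, u_n); k2 = f(t_n + h/2, u_n + (h/2)·k1); k3 = f(t_n + h/2, u_n + (h/2)·k2); k4 = f(t_n + h, u_n + h·k3); u_{n+1} = u_n + (h/6)·(k1 + 2k2 + 2k3 + k4).
t=0.000000, u=-1.800000:
  k1 = f(0.000000, -1.800000) = 3.680000
  k2 = f(0.275000, -0.788000) = 2.597359
  k3 = f(0.275000, -1.085726) = 2.895086
  k4 = f(0.550000, -0.207703) = 1.810449
  u ← -1.800000 + (0.55/6)·(k1 + 2k2 + 2k3 + k4) = -0.289761
t=0.550000, u=-0.289761:
  k1 = f(0.550000, -0.289761) = 1.892507
  k2 = f(0.825000, 0.230679) = 1.045008
  k3 = f(0.825000, -0.002383) = 1.278070
  k4 = f(1.100000, 0.413178) = 0.439583
  u ← -0.289761 + (0.55/6)·(k1 + 2k2 + 2k3 + k4) = 0.349912
u(1.1) ≈ 0.3499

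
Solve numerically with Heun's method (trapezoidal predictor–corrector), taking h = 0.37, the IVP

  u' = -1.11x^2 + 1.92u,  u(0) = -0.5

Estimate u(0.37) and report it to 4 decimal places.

-1.0095

Heun: k1 = f(x_n, u_n); k2 = f(x_n + h, u_n + h·k1); u_{n+1} = u_n + (h/2)·(k1 + k2).
x=0.000000, u=-0.500000:
  k1 = f(0.000000, -0.500000) = -0.960000
  k2 = f(0.370000, -0.855200) = -1.793943
  u ← -0.500000 + (0.37/2)·(-0.960000 + (-1.793943)) = -1.009479
u(0.37) ≈ -1.0095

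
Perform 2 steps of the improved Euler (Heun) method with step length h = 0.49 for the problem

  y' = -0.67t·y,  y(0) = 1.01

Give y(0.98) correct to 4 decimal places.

0.7287

Heun: k1 = f(t_n, y_n); k2 = f(t_n + h, y_n + h·k1); y_{n+1} = y_n + (h/2)·(k1 + k2).
t=0.000000, y=1.010000:
  k1 = f(0.000000, 1.010000) = 0.000000
  k2 = f(0.490000, 1.010000) = -0.331583
  y ← 1.010000 + (0.49/2)·(0.000000 + (-0.331583)) = 0.928762
t=0.490000, y=0.928762:
  k1 = f(0.490000, 0.928762) = -0.304913
  k2 = f(0.980000, 0.779355) = -0.511724
  y ← 0.928762 + (0.49/2)·(-0.304913 + (-0.511724)) = 0.728686
y(0.98) ≈ 0.7287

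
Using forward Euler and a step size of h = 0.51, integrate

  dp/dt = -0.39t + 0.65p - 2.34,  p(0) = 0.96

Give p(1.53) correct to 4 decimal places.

Euler: p_{n+1} = p_n + h·f(t_n, p_n).
t=0.000000, p=0.960000: f=-1.716000 → p ← 0.960000 + 0.51·(-1.716000) = 0.084840
t=0.510000, p=0.084840: f=-2.483754 → p ← 0.084840 + 0.51·(-2.483754) = -1.181875
t=1.020000, p=-1.181875: f=-3.506018 → p ← -1.181875 + 0.51·(-3.506018) = -2.969944
p(1.53) ≈ -2.9699

-2.9699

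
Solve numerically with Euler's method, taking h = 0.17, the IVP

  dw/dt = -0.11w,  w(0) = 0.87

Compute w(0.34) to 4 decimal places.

Euler: w_{n+1} = w_n + h·f(t_n, w_n).
t=0.000000, w=0.870000: f=-0.095700 → w ← 0.870000 + 0.17·(-0.095700) = 0.853731
t=0.170000, w=0.853731: f=-0.093910 → w ← 0.853731 + 0.17·(-0.093910) = 0.837766
w(0.34) ≈ 0.8378

0.8378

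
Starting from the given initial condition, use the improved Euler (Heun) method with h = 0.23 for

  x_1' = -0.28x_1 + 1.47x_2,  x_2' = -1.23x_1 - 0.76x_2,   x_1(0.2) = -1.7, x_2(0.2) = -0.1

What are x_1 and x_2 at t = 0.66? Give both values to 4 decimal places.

Heun on (x_1,x_2): k1 = f(t_n, state_n); k2 = f(t_n + h, state_n + h·k1); state_{n+1} = state_n + (h/2)·(k1 + k2).
0.200000: (-1.700000, -0.100000)
  k1 = (0.329000, 2.167000)
  predictor → (-1.624330, 0.398410)
  k2 = (1.040475, 1.695134)
  → (-1.542510, 0.344145)
0.430000: (-1.542510, 0.344145)
  k1 = (0.937797, 1.635737)
  predictor → (-1.326817, 0.720365)
  k2 = (1.430445, 1.084508)
  → (-1.270163, 0.656974)
(x_1(0.66), x_2(0.66)) ≈ (-1.2702, 0.6570)

-1.2702, 0.6570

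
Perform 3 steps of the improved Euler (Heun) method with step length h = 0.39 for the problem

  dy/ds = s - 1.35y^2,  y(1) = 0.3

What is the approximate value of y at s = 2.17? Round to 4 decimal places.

Heun: k1 = f(s_n, y_n); k2 = f(s_n + h, y_n + h·k1); y_{n+1} = y_n + (h/2)·(k1 + k2).
s=1.000000, y=0.300000:
  k1 = f(1.000000, 0.300000) = 0.878500
  k2 = f(1.390000, 0.642615) = 0.832512
  y ← 0.300000 + (0.39/2)·(0.878500 + 0.832512) = 0.633647
s=1.390000, y=0.633647:
  k1 = f(1.390000, 0.633647) = 0.847963
  k2 = f(1.780000, 0.964353) = 0.524532
  y ← 0.633647 + (0.39/2)·(0.847963 + 0.524532) = 0.901284
s=1.780000, y=0.901284:
  k1 = f(1.780000, 0.901284) = 0.683378
  k2 = f(2.170000, 1.167801) = 0.328924
  y ← 0.901284 + (0.39/2)·(0.683378 + 0.328924) = 1.098683
y(2.17) ≈ 1.0987

1.0987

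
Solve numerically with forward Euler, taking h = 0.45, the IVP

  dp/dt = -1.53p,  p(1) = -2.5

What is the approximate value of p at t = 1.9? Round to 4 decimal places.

Euler: p_{n+1} = p_n + h·f(t_n, p_n).
t=1.000000, p=-2.500000: f=3.825000 → p ← -2.500000 + 0.45·3.825000 = -0.778750
t=1.450000, p=-0.778750: f=1.191487 → p ← -0.778750 + 0.45·1.191487 = -0.242581
p(1.9) ≈ -0.2426

-0.2426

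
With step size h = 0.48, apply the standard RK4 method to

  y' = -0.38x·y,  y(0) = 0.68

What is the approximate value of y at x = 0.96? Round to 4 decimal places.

RK4: k1 = f(x_n, y_n); k2 = f(x_n + h/2, y_n + (h/2)·k1); k3 = f(x_n + h/2, y_n + (h/2)·k2); k4 = f(x_n + h, y_n + h·k3); y_{n+1} = y_n + (h/6)·(k1 + 2k2 + 2k3 + k4).
x=0.000000, y=0.680000:
  k1 = f(0.000000, 0.680000) = 0.000000
  k2 = f(0.240000, 0.680000) = -0.062016
  k3 = f(0.240000, 0.665116) = -0.060659
  k4 = f(0.480000, 0.650884) = -0.118721
  y ← 0.680000 + (0.48/6)·(k1 + 2k2 + 2k3 + k4) = 0.650874
x=0.480000, y=0.650874:
  k1 = f(0.480000, 0.650874) = -0.118719
  k2 = f(0.720000, 0.622382) = -0.170284
  k3 = f(0.720000, 0.610006) = -0.166898
  k4 = f(0.960000, 0.570763) = -0.208215
  y ← 0.650874 + (0.48/6)·(k1 + 2k2 + 2k3 + k4) = 0.570771
y(0.96) ≈ 0.5708

0.5708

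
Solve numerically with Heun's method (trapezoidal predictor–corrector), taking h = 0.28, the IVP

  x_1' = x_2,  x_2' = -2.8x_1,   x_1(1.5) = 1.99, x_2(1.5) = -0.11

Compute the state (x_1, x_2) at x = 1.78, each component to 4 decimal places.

Heun on (x_1,x_2): k1 = f(x_n, state_n); k2 = f(x_n + h, state_n + h·k1); state_{n+1} = state_n + (h/2)·(k1 + k2).
1.500000: (1.990000, -0.110000)
  k1 = (-0.110000, -5.572000)
  predictor → (1.959200, -1.670160)
  k2 = (-1.670160, -5.485760)
  → (1.740778, -1.658086)
(x_1(1.78), x_2(1.78)) ≈ (1.7408, -1.6581)

1.7408, -1.6581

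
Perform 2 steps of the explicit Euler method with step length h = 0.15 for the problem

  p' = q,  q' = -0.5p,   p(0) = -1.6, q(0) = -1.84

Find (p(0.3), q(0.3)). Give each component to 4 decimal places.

Euler on (p,q): p_{n+1} = p_n + h·p', q_{n+1} = q_n + h·q'.
0.000000: (-1.600000, -1.840000); f=(-1.840000, 0.800000) → (-1.876000, -1.720000)
0.150000: (-1.876000, -1.720000); f=(-1.720000, 0.938000) → (-2.134000, -1.579300)
(p(0.3), q(0.3)) ≈ (-2.1340, -1.5793)

-2.1340, -1.5793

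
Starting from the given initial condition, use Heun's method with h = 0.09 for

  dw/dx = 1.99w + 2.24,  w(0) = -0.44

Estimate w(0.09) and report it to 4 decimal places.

-0.3062

Heun: k1 = f(x_n, w_n); k2 = f(x_n + h, w_n + h·k1); w_{n+1} = w_n + (h/2)·(k1 + k2).
x=0.000000, w=-0.440000:
  k1 = f(0.000000, -0.440000) = 1.364400
  k2 = f(0.090000, -0.317204) = 1.608764
  w ← -0.440000 + (0.09/2)·(1.364400 + 1.608764) = -0.306208
w(0.09) ≈ -0.3062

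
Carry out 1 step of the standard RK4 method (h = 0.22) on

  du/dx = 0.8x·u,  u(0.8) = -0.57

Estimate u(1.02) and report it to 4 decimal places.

RK4: k1 = f(x_n, u_n); k2 = f(x_n + h/2, u_n + (h/2)·k1); k3 = f(x_n + h/2, u_n + (h/2)·k2); k4 = f(x_n + h, u_n + h·k3); u_{n+1} = u_n + (h/6)·(k1 + 2k2 + 2k3 + k4).
x=0.800000, u=-0.570000:
  k1 = f(0.800000, -0.570000) = -0.364800
  k2 = f(0.910000, -0.610128) = -0.444173
  k3 = f(0.910000, -0.618859) = -0.450529
  k4 = f(1.020000, -0.669116) = -0.545999
  u ← -0.570000 + (0.22/6)·(k1 + 2k2 + 2k3 + k4) = -0.669007
u(1.02) ≈ -0.6690

-0.6690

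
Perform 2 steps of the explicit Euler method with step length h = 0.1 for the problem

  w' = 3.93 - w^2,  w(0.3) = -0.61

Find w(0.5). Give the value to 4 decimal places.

0.1323

Euler: w_{n+1} = w_n + h·f(x_n, w_n).
x=0.300000, w=-0.610000: f=3.557900 → w ← -0.610000 + 0.1·3.557900 = -0.254210
x=0.400000, w=-0.254210: f=3.865377 → w ← -0.254210 + 0.1·3.865377 = 0.132328
w(0.5) ≈ 0.1323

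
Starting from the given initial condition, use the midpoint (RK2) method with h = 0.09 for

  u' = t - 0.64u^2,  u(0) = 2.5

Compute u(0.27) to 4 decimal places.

1.7830

Midpoint: k1 = f(t_n, u_n); k2 = f(t_n + h/2, u_n + (h/2)·k1); u_{n+1} = u_n + h·k2.
t=0.000000, u=2.500000:
  k1 = f(0.000000, 2.500000) = -4.000000
  k2 = f(0.045000, 2.320000) = -3.399736
  u ← 2.500000 + 0.09·(-3.399736) = 2.194024
t=0.090000, u=2.194024:
  k1 = f(0.090000, 2.194024) = -2.990794
  k2 = f(0.135000, 2.059438) = -2.579422
  u ← 2.194024 + 0.09·(-2.579422) = 1.961876
t=0.180000, u=1.961876:
  k1 = f(0.180000, 1.961876) = -2.283332
  k2 = f(0.225000, 1.859126) = -1.987063
  u ← 1.961876 + 0.09·(-1.987063) = 1.783040
u(0.27) ≈ 1.7830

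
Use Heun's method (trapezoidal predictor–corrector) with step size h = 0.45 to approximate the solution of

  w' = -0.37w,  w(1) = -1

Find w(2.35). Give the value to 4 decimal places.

Heun: k1 = f(s_n, w_n); k2 = f(s_n + h, w_n + h·k1); w_{n+1} = w_n + (h/2)·(k1 + k2).
s=1.000000, w=-1.000000:
  k1 = f(1.000000, -1.000000) = 0.370000
  k2 = f(1.450000, -0.833500) = 0.308395
  w ← -1.000000 + (0.45/2)·(0.370000 + 0.308395) = -0.847361
s=1.450000, w=-0.847361:
  k1 = f(1.450000, -0.847361) = 0.313524
  k2 = f(1.900000, -0.706275) = 0.261322
  w ← -0.847361 + (0.45/2)·(0.313524 + 0.261322) = -0.718021
s=1.900000, w=-0.718021:
  k1 = f(1.900000, -0.718021) = 0.265668
  k2 = f(2.350000, -0.598470) = 0.221434
  w ← -0.718021 + (0.45/2)·(0.265668 + 0.221434) = -0.608423
w(2.35) ≈ -0.6084

-0.6084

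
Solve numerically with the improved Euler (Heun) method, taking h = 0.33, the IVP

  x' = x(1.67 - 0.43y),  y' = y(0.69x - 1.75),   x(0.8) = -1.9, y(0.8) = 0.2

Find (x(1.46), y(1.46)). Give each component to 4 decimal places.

Heun on (x,y): k1 = f(t_n, state_n); k2 = f(t_n + h, state_n + h·k1); state_{n+1} = state_n + (h/2)·(k1 + k2).
0.800000: (-1.900000, 0.200000)
  k1 = (-3.009600, -0.612200)
  predictor → (-2.893168, -0.002026)
  k2 = (-4.834111, 0.007590)
  → (-3.194212, 0.100239)
1.130000: (-3.194212, 0.100239)
  k1 = (-5.196655, -0.396347)
  predictor → (-4.909108, -0.030555)
  k2 = (-8.262710, 0.156971)
  → (-5.415008, 0.060742)
(x(1.46), y(1.46)) ≈ (-5.4150, 0.0607)

-5.4150, 0.0607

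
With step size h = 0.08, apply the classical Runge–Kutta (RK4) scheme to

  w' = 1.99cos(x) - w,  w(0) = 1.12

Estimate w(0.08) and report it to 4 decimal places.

RK4: k1 = f(x_n, w_n); k2 = f(x_n + h/2, w_n + (h/2)·k1); k3 = f(x_n + h/2, w_n + (h/2)·k2); k4 = f(x_n + h, w_n + h·k3); w_{n+1} = w_n + (h/6)·(k1 + 2k2 + 2k3 + k4).
x=0.000000, w=1.120000:
  k1 = f(0.000000, 1.120000) = 0.870000
  k2 = f(0.040000, 1.154800) = 0.833608
  k3 = f(0.040000, 1.153344) = 0.835064
  k4 = f(0.080000, 1.186805) = 0.796830
  w ← 1.120000 + (0.08/6)·(k1 + 2k2 + 2k3 + k4) = 1.186722
w(0.08) ≈ 1.1867

1.1867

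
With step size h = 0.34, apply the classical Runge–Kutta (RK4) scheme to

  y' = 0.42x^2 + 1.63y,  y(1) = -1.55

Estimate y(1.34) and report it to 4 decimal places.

RK4: k1 = f(x_n, y_n); k2 = f(x_n + h/2, y_n + (h/2)·k1); k3 = f(x_n + h/2, y_n + (h/2)·k2); k4 = f(x_n + h, y_n + h·k3); y_{n+1} = y_n + (h/6)·(k1 + 2k2 + 2k3 + k4).
x=1.000000, y=-1.550000:
  k1 = f(1.000000, -1.550000) = -2.106500
  k2 = f(1.170000, -1.908105) = -2.535273
  k3 = f(1.170000, -1.980996) = -2.654086
  k4 = f(1.340000, -2.452389) = -3.243243
  y ← -1.550000 + (0.34/6)·(k1 + 2k2 + 2k3 + k4) = -2.441279
y(1.34) ≈ -2.4413

-2.4413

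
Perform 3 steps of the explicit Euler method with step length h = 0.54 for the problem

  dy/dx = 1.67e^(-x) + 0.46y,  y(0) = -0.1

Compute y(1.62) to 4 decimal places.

2.1732

Euler: y_{n+1} = y_n + h·f(x_n, y_n).
x=0.000000, y=-0.100000: f=1.624000 → y ← -0.100000 + 0.54·1.624000 = 0.776960
x=0.540000, y=0.776960: f=1.330591 → y ← 0.776960 + 0.54·1.330591 = 1.495479
x=1.080000, y=1.495479: f=1.255045 → y ← 1.495479 + 0.54·1.255045 = 2.173204
y(1.62) ≈ 2.1732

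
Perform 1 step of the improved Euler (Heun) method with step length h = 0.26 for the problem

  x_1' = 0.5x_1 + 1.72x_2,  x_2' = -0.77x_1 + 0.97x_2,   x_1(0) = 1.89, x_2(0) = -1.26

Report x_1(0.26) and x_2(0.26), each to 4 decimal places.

1.3959, -2.0121

Heun on (x_1,x_2): k1 = f(x_n, state_n); k2 = f(x_n + h, state_n + h·k1); state_{n+1} = state_n + (h/2)·(k1 + k2).
0.000000: (1.890000, -1.260000)
  k1 = (-1.222200, -2.677500)
  predictor → (1.572228, -1.956150)
  k2 = (-2.578464, -3.108081)
  → (1.395914, -2.012126)
(x_1(0.26), x_2(0.26)) ≈ (1.3959, -2.0121)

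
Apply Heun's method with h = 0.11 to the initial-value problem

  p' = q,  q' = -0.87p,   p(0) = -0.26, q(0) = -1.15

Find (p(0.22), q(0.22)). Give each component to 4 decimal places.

-0.5062, -1.0763

Heun on (p,q): k1 = f(x_n, state_n); k2 = f(x_n + h, state_n + h·k1); state_{n+1} = state_n + (h/2)·(k1 + k2).
0.000000: (-0.260000, -1.150000)
  k1 = (-1.150000, 0.226200)
  predictor → (-0.386500, -1.125118)
  k2 = (-1.125118, 0.336255)
  → (-0.385131, -1.119065)
0.110000: (-0.385131, -1.119065)
  k1 = (-1.119065, 0.335064)
  predictor → (-0.508229, -1.082208)
  k2 = (-1.082208, 0.442159)
  → (-0.506201, -1.076318)
(p(0.22), q(0.22)) ≈ (-0.5062, -1.0763)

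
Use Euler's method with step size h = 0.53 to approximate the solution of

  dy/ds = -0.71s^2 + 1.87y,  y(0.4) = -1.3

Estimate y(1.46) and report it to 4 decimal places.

-5.5992

Euler: y_{n+1} = y_n + h·f(s_n, y_n).
s=0.400000, y=-1.300000: f=-2.544600 → y ← -1.300000 + 0.53·(-2.544600) = -2.648638
s=0.930000, y=-2.648638: f=-5.567032 → y ← -2.648638 + 0.53·(-5.567032) = -5.599165
y(1.46) ≈ -5.5992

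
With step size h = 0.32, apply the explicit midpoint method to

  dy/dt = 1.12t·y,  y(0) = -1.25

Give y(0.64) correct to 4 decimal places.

-1.5621

Midpoint: k1 = f(t_n, y_n); k2 = f(t_n + h/2, y_n + (h/2)·k1); y_{n+1} = y_n + h·k2.
t=0.000000, y=-1.250000:
  k1 = f(0.000000, -1.250000) = 0.000000
  k2 = f(0.160000, -1.250000) = -0.224000
  y ← -1.250000 + 0.32·(-0.224000) = -1.321680
t=0.320000, y=-1.321680:
  k1 = f(0.320000, -1.321680) = -0.473690
  k2 = f(0.480000, -1.397470) = -0.751280
  y ← -1.321680 + 0.32·(-0.751280) = -1.562090
y(0.64) ≈ -1.5621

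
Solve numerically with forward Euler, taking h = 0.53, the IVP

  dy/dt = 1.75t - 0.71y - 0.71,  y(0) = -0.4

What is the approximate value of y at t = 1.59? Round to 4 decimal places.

Euler: y_{n+1} = y_n + h·f(t_n, y_n).
t=0.000000, y=-0.400000: f=-0.426000 → y ← -0.400000 + 0.53·(-0.426000) = -0.625780
t=0.530000, y=-0.625780: f=0.661804 → y ← -0.625780 + 0.53·0.661804 = -0.275024
t=1.060000, y=-0.275024: f=1.340267 → y ← -0.275024 + 0.53·1.340267 = 0.435318
y(1.59) ≈ 0.4353

0.4353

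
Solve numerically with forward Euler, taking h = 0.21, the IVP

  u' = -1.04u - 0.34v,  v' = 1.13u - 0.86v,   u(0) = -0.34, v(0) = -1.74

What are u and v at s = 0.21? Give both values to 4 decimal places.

Euler on (u,v): u_{n+1} = u_n + h·u', v_{n+1} = v_n + h·v'.
0.000000: (-0.340000, -1.740000); f=(0.945200, 1.112200) → (-0.141508, -1.506438)
(u(0.21), v(0.21)) ≈ (-0.1415, -1.5064)

-0.1415, -1.5064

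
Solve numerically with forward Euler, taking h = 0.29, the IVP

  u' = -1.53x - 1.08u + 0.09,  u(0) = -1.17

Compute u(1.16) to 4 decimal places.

-0.8190

Euler: u_{n+1} = u_n + h·f(x_n, u_n).
x=0.000000, u=-1.170000: f=1.353600 → u ← -1.170000 + 0.29·1.353600 = -0.777456
x=0.290000, u=-0.777456: f=0.485952 → u ← -0.777456 + 0.29·0.485952 = -0.636530
x=0.580000, u=-0.636530: f=-0.109948 → u ← -0.636530 + 0.29·(-0.109948) = -0.668415
x=0.870000, u=-0.668415: f=-0.519212 → u ← -0.668415 + 0.29·(-0.519212) = -0.818986
u(1.16) ≈ -0.8190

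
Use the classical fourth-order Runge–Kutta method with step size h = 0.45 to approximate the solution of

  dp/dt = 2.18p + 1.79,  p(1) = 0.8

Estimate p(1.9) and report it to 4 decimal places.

10.6329

RK4: k1 = f(t_n, p_n); k2 = f(t_n + h/2, p_n + (h/2)·k1); k3 = f(t_n + h/2, p_n + (h/2)·k2); k4 = f(t_n + h, p_n + h·k3); p_{n+1} = p_n + (h/6)·(k1 + 2k2 + 2k3 + k4).
t=1.000000, p=0.800000:
  k1 = f(1.000000, 0.800000) = 3.534000
  k2 = f(1.225000, 1.595150) = 5.267427
  k3 = f(1.225000, 1.985171) = 6.117673
  k4 = f(1.450000, 3.552953) = 9.535437
  p ← 0.800000 + (0.45/6)·(k1 + 2k2 + 2k3 + k4) = 3.487973
t=1.450000, p=3.487973:
  k1 = f(1.450000, 3.487973) = 9.393781
  k2 = f(1.675000, 5.601573) = 14.001430
  k3 = f(1.675000, 6.638295) = 16.261482
  k4 = f(1.900000, 10.805640) = 25.346295
  p ← 3.487973 + (0.45/6)·(k1 + 2k2 + 2k3 + k4) = 10.632915
p(1.9) ≈ 10.6329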